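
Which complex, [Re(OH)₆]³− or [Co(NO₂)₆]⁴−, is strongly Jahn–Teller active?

[Co(NO₂)₆]⁴−

[Re(OH)₆]³−: Ligand charges: each hydroxide is −1. With an overall charge of −3 the rhenium centre must be in the +3 oxidation state. Rhenium is a group-7 element; Re(III) is therefore d⁴. A 5d ion has a large Δₒ and is invariably low-spin. The d⁴ configuration leaves the e_g set evenly filled (or empty) — no strong Jahn–Teller driving force.
[Co(NO₂)₆]⁴−: Ligand charges: each nitro (N-bound nitrite) is −1. With an overall charge of −4 the cobalt centre must be in the +2 oxidation state. Group 9 minus oxidation state 2 gives a d⁷ configuration. Nitro (N-bound nitrite) is a strong-field ligand (high in the spectrochemical series) for a first-row metal, so the complex is low-spin. The t₂g⁶e_g¹ (low-spin) configuration has an unevenly filled e_g set; the Jahn–Teller theorem predicts a tetragonal distortion (typically axial elongation) to lift the degeneracy.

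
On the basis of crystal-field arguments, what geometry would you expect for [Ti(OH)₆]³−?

octahedral

Each hydroxide is −1; balancing the −3 overall charge requires Ti(III).
Group 4 minus oxidation state 3 gives a d¹ configuration.
With 6 monodentate ligands the coordination number is 6.
Six donors around a single metal centre give an octahedral coordination sphere.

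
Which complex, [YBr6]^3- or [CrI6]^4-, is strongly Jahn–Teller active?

[CrI6]^4-

[YBr6]^3-: Ligand charges: each bromide is −1. With an overall charge of −3 the yttrium centre must be in the +3 oxidation state. Y sits in group 3, so the d-electron count is 3 − 3 = 0. The d⁰ configuration leaves the e_g set evenly filled (or empty) — no strong Jahn–Teller driving force.
[CrI6]^4-: Ligand charges: each iodide is −1. With an overall charge of −4 the chromium centre must be in the +2 oxidation state. Group 6 minus oxidation state 2 gives a d⁴ configuration. Iodide is a weak-field ligand for a first-row metal, so the complex is high-spin. The t₂g³e_g¹ (high-spin) configuration has an unevenly filled e_g set; the Jahn–Teller theorem predicts a tetragonal distortion (typically axial elongation) to lift the degeneracy.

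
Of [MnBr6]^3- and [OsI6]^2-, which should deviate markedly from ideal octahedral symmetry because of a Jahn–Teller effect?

[MnBr6]^3-: Each bromide is −1; balancing the −3 overall charge requires Mn(III). Group 7 minus oxidation state 3 gives a d⁴ configuration. Bromide is a weak-field ligand for a first-row metal, so the complex is high-spin. The t₂g³e_g¹ (high-spin) configuration has an unevenly filled e_g set; the Jahn–Teller theorem predicts a tetragonal distortion (typically axial elongation) to lift the degeneracy.
[OsI6]^2-: Each iodide is −1; balancing the −2 overall charge requires Os(IV). Group 8 minus oxidation state 4 gives a d⁴ configuration. A 5d ion has a large Δₒ and is invariably low-spin. The d⁴ configuration leaves the e_g set evenly filled (or empty) — no strong Jahn–Teller driving force.

[MnBr6]^3-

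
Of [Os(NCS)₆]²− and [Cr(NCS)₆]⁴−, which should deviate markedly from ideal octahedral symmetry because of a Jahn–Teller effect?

[Os(NCS)₆]²−: Summing ligand charges against the −2 overall charge gives an oxidation state of +4 for osmium. Osmium is a group-8 element; Os(IV) is therefore d⁴. A 5d ion has a large Δₒ and is invariably low-spin. The d⁴ configuration leaves the e_g set evenly filled (or empty) — no strong Jahn–Teller driving force.
[Cr(NCS)₆]⁴−: Summing ligand charges against the −4 overall charge gives an oxidation state of +2 for chromium. Cr sits in group 6, so the d-electron count is 6 − 2 = 4. Isothiocyanate is a weak-field ligand for a first-row metal, so the complex is high-spin. The t₂g³e_g¹ (high-spin) configuration has an unevenly filled e_g set; the Jahn–Teller theorem predicts a tetragonal distortion (typically axial elongation) to lift the degeneracy.

[Cr(NCS)₆]⁴−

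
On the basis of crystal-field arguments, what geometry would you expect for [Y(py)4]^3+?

tetrahedral

Ligand charges: pyridine is neutral. With an overall charge of +3 the yttrium centre must be in the +3 oxidation state.
Y sits in group 3, so the d-electron count is 3 − 3 = 0.
With 4 monodentate ligands the coordination number is 4.
A d⁰ ion has no crystal-field stabilisation preference between square planar and tetrahedral, so four ligands adopt the sterically favoured tetrahedral geometry.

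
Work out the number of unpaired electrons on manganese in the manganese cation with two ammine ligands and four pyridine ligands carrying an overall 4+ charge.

Summing ligand charges against the +4 overall charge gives an oxidation state of +4 for manganese.
Mn sits in group 7, so the d-electron count is 7 − 4 = 3.
In an octahedral field the d³ configuration is t₂g³e_g⁰ (only one arrangement possible), giving 3 unpaired electrons.

3 unpaired electrons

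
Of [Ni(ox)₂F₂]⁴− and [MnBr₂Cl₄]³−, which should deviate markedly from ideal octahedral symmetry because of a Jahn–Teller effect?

[Ni(ox)₂F₂]⁴−: Ligand charges: each oxalate is −2; each fluoride is −1. With an overall charge of −4 the nickel centre must be in the +2 oxidation state. Group 10 minus oxidation state 2 gives a d⁸ configuration. The d⁸ configuration leaves the e_g set evenly filled (or empty) — no strong Jahn–Teller driving force.
[MnBr₂Cl₄]³−: Summing ligand charges against the −3 overall charge gives an oxidation state of +3 for manganese. Group 7 minus oxidation state 3 gives a d⁴ configuration. Bromide and chloride are weak-field ligands for a first-row metal, so the complex is high-spin. The t₂g³e_g¹ (high-spin) configuration has an unevenly filled e_g set; the Jahn–Teller theorem predicts a tetragonal distortion (typically axial elongation) to lift the degeneracy.

[MnBr₂Cl₄]³−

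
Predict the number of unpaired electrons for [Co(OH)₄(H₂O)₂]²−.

Summing ligand charges against the −2 overall charge gives an oxidation state of +2 for cobalt.
Group 9 minus oxidation state 2 gives a d⁷ configuration.
The spin state decides the count: Hydroxide is a weak-field ligand for a first-row metal, so the complex is high-spin.
An octahedral high-spin d⁷ ion is t₂g⁵e_g², giving 3 unpaired electrons.

3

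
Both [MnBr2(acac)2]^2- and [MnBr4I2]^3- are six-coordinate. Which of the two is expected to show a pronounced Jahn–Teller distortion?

[MnBr4I2]^3-

[MnBr2(acac)2]^2-: Summing ligand charges against the −2 overall charge gives an oxidation state of +2 for manganese. Mn sits in group 7, so the d-electron count is 7 − 2 = 5. Acetylacetonate and bromide are weak-field ligands for a first-row metal, so the complex is high-spin. The d⁵ configuration leaves the e_g set evenly filled (or empty) — no strong Jahn–Teller driving force.
[MnBr4I2]^3-: Each bromide is −1; each iodide is −1; balancing the −3 overall charge requires Mn(III). Manganese is a group-7 element; Mn(III) is therefore d⁴. Bromide and iodide are weak-field ligands for a first-row metal, so the complex is high-spin. The t₂g³e_g¹ (high-spin) configuration has an unevenly filled e_g set; the Jahn–Teller theorem predicts a tetragonal distortion (typically axial elongation) to lift the degeneracy.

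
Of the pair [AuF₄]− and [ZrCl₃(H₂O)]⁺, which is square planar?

For [AuF₄]−: Each fluoride is −1; balancing the −1 overall charge requires Au(III). Au sits in group 11, so the d-electron count is 11 − 3 = 8. A 5d d⁸ ion has a large crystal-field splitting; square planar leaves the high-energy d_{x²−y²} orbital empty and maximises CFSE. → square planar.
For [ZrCl₃(H₂O)]⁺: Each chloride is −1; water is neutral; balancing the +1 overall charge requires Zr(IV). Group 4 minus oxidation state 4 gives a d⁰ configuration. A d⁰ ion has no crystal-field stabilisation preference between square planar and tetrahedral, so four ligands adopt the sterically favoured tetrahedral geometry. → tetrahedral.

[AuF₄]−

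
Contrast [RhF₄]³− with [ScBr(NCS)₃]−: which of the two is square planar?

[RhF₄]³−

For [RhF₄]³−: Summing ligand charges against the −3 overall charge gives an oxidation state of +1 for rhodium. Rhodium is a group-9 element; Rh(I) is therefore d⁸. A 4d d⁸ ion has a large crystal-field splitting; square planar leaves the high-energy d_{x²−y²} orbital empty and maximises CFSE. → square planar.
For [ScBr(NCS)₃]−: Ligand charges: each bromide is −1; each isothiocyanate is −1. With an overall charge of −1 the scandium centre must be in the +3 oxidation state. Scandium is a group-3 element; Sc(III) is therefore d⁰. A d⁰ ion has no crystal-field stabilisation preference between square planar and tetrahedral, so four ligands adopt the sterically favoured tetrahedral geometry. → tetrahedral.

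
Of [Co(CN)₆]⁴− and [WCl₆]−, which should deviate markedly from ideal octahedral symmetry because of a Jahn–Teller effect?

[Co(CN)₆]⁴−: Ligand charges: each cyanide is −1. With an overall charge of −4 the cobalt centre must be in the +2 oxidation state. Cobalt is a group-9 element; Co(II) is therefore d⁷. Cyanide is a strong-field ligand (high in the spectrochemical series) for a first-row metal, so the complex is low-spin. The t₂g⁶e_g¹ (low-spin) configuration has an unevenly filled e_g set; the Jahn–Teller theorem predicts a tetragonal distortion (typically axial elongation) to lift the degeneracy.
[WCl₆]−: Summing ligand charges against the −1 overall charge gives an oxidation state of +5 for tungsten. W sits in group 6, so the d-electron count is 6 − 5 = 1. The d¹ configuration leaves the e_g set evenly filled (or empty) — no strong Jahn–Teller driving force.

[Co(CN)₆]⁴−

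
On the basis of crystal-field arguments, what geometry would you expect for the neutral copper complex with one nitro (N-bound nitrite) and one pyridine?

Ligand charges: each nitro (N-bound nitrite) is −1; pyridine is neutral. With an overall charge of 0 the copper centre must be in the +1 oxidation state.
Copper is a group-11 element; Cu(I) is therefore d¹⁰.
With 2 monodentate ligands the coordination number is 2.
A d¹⁰ ion with only two ligands adopts a linear arrangement (sp hybridisation; no CFSE preference).

linear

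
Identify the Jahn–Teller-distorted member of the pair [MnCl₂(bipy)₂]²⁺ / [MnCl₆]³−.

[MnCl₂(bipy)₂]²⁺: Ligand charges: each chloride is −1; 2,2′-bipyridine is neutral. With an overall charge of +2 the manganese centre must be in the +4 oxidation state. Mn sits in group 7, so the d-electron count is 7 − 4 = 3. The d³ configuration leaves the e_g set evenly filled (or empty) — no strong Jahn–Teller driving force.
[MnCl₆]³−: Each chloride is −1; balancing the −3 overall charge requires Mn(III). Mn sits in group 7, so the d-electron count is 7 − 3 = 4. Chloride is a weak-field ligand for a first-row metal, so the complex is high-spin. The t₂g³e_g¹ (high-spin) configuration has an unevenly filled e_g set; the Jahn–Teller theorem predicts a tetragonal distortion (typically axial elongation) to lift the degeneracy.

[MnCl₆]³−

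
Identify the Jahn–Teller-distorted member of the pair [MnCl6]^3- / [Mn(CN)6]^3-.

[MnCl6]^3-: Each chloride is −1; balancing the −3 overall charge requires Mn(III). Manganese is a group-7 element; Mn(III) is therefore d⁴. Chloride is a weak-field ligand for a first-row metal, so the complex is high-spin. The t₂g³e_g¹ (high-spin) configuration has an unevenly filled e_g set; the Jahn–Teller theorem predicts a tetragonal distortion (typically axial elongation) to lift the degeneracy.
[Mn(CN)6]^3-: Summing ligand charges against the −3 overall charge gives an oxidation state of +3 for manganese. Group 7 minus oxidation state 3 gives a d⁴ configuration. Cyanide is a strong-field ligand (high in the spectrochemical series) for a first-row metal, so the complex is low-spin. The d⁴ configuration leaves the e_g set evenly filled (or empty) — no strong Jahn–Teller driving force.

[MnCl6]^3-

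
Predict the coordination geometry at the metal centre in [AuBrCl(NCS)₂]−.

square planar

Ligand charges: each bromide is −1; each chloride is −1; each isothiocyanate is −1. With an overall charge of −1 the gold centre must be in the +3 oxidation state.
Group 11 minus oxidation state 3 gives a d⁸ configuration.
Coordination number: 4.
A 5d d⁸ ion has a large crystal-field splitting; square planar leaves the high-energy d_{x²−y²} orbital empty and maximises CFSE.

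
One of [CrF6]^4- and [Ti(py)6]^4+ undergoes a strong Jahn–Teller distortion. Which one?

[CrF6]^4-: Summing ligand charges against the −4 overall charge gives an oxidation state of +2 for chromium. Chromium is a group-6 element; Cr(II) is therefore d⁴. Fluoride is a weak-field ligand for a first-row metal, so the complex is high-spin. The t₂g³e_g¹ (high-spin) configuration has an unevenly filled e_g set; the Jahn–Teller theorem predicts a tetragonal distortion (typically axial elongation) to lift the degeneracy.
[Ti(py)6]^4+: Summing ligand charges against the +4 overall charge gives an oxidation state of +4 for titanium. Group 4 minus oxidation state 4 gives a d⁰ configuration. The d⁰ configuration leaves the e_g set evenly filled (or empty) — no strong Jahn–Teller driving force.

[CrF6]^4-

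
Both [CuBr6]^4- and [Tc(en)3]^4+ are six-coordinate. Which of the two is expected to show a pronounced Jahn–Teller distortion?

[CuBr6]^4-

[CuBr6]^4-: Summing ligand charges against the −4 overall charge gives an oxidation state of +2 for copper. Copper is a group-11 element; Cu(II) is therefore d⁹. The t₂g⁶e_g³ configuration has an unevenly filled e_g set; the Jahn–Teller theorem predicts a tetragonal distortion (typically axial elongation) to lift the degeneracy.
[Tc(en)3]^4+: Ligand charges: ethylenediamine is neutral. With an overall charge of +4 the technetium centre must be in the +4 oxidation state. Technetium is a group-7 element; Tc(IV) is therefore d³. The d³ configuration leaves the e_g set evenly filled (or empty) — no strong Jahn–Teller driving force.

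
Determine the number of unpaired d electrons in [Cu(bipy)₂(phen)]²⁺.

1 unpaired electron

2,2′-bipyridine is neutral; 1,10-phenanthroline is neutral; balancing the +2 overall charge requires Cu(II).
Group 11 minus oxidation state 2 gives a d⁹ configuration.
Counting donor atoms: 2×2,2′-bipyridine (bidentate) → 4 donors; 1×1,10-phenanthroline (bidentate) → 2 donors. Coordination number = 6.
In an octahedral field the d⁹ configuration is t₂g⁶e_g³ (only one arrangement possible), giving 1 unpaired electron.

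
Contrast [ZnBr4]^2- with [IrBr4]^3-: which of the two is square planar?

[IrBr4]^3-

For [ZnBr4]^2-: Ligand charges: each bromide is −1. With an overall charge of −2 the zinc centre must be in the +2 oxidation state. Zn sits in group 12, so the d-electron count is 12 − 2 = 10. A d¹⁰ ion has no crystal-field stabilisation preference between square planar and tetrahedral, so four ligands adopt the sterically favoured tetrahedral geometry. → tetrahedral.
For [IrBr4]^3-: Summing ligand charges against the −3 overall charge gives an oxidation state of +1 for iridium. Iridium is a group-9 element; Ir(I) is therefore d⁸. A 5d d⁸ ion has a large crystal-field splitting; square planar leaves the high-energy d_{x²−y²} orbital empty and maximises CFSE. → square planar.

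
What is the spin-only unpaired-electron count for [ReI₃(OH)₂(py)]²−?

Each iodide is −1; each hydroxide is −1; pyridine is neutral; balancing the −2 overall charge requires Re(III).
Re sits in group 7, so the d-electron count is 7 − 3 = 4.
The spin state decides the count: a 5d ion has a large Δₒ and is invariably low-spin.
An octahedral low-spin d⁴ ion is t₂g⁴e_g⁰, giving 2 unpaired electrons.

2 unpaired electrons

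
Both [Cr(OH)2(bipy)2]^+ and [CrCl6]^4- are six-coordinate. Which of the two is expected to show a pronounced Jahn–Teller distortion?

[Cr(OH)2(bipy)2]^+: Summing ligand charges against the +1 overall charge gives an oxidation state of +3 for chromium. Group 6 minus oxidation state 3 gives a d³ configuration. The d³ configuration leaves the e_g set evenly filled (or empty) — no strong Jahn–Teller driving force.
[CrCl6]^4-: Each chloride is −1; balancing the −4 overall charge requires Cr(II). Chromium is a group-6 element; Cr(II) is therefore d⁴. Chloride is a weak-field ligand for a first-row metal, so the complex is high-spin. The t₂g³e_g¹ (high-spin) configuration has an unevenly filled e_g set; the Jahn–Teller theorem predicts a tetragonal distortion (typically axial elongation) to lift the degeneracy.

[CrCl6]^4-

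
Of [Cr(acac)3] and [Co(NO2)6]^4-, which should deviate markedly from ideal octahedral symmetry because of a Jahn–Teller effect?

[Cr(acac)3]: Each acetylacetonate is −1; balancing the 0 overall charge requires Cr(III). Group 6 minus oxidation state 3 gives a d³ configuration. The d³ configuration leaves the e_g set evenly filled (or empty) — no strong Jahn–Teller driving force.
[Co(NO2)6]^4-: Ligand charges: each nitro (N-bound nitrite) is −1. With an overall charge of −4 the cobalt centre must be in the +2 oxidation state. Cobalt is a group-9 element; Co(II) is therefore d⁷. Nitro (N-bound nitrite) is a strong-field ligand (high in the spectrochemical series) for a first-row metal, so the complex is low-spin. The t₂g⁶e_g¹ (low-spin) configuration has an unevenly filled e_g set; the Jahn–Teller theorem predicts a tetragonal distortion (typically axial elongation) to lift the degeneracy.

[Co(NO2)6]^4-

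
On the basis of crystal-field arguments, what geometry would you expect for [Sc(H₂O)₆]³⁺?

octahedral

Summing ligand charges against the +3 overall charge gives an oxidation state of +3 for scandium.
Sc sits in group 3, so the d-electron count is 3 − 3 = 0.
With 6 monodentate ligands the coordination number is 6.
Six donors around a single metal centre give an octahedral coordination sphere.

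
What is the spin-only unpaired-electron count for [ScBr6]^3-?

0

Ligand charges: each bromide is −1. With an overall charge of −3 the scandium centre must be in the +3 oxidation state.
Group 3 minus oxidation state 3 gives a d⁰ configuration.
In an octahedral field the d⁰ configuration is t₂g⁰e_g⁰, giving 0 unpaired electrons.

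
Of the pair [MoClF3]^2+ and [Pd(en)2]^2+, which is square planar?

For [MoClF3]^2+: Summing ligand charges against the +2 overall charge gives an oxidation state of +6 for molybdenum. Molybdenum is a group-6 element; Mo(VI) is therefore d⁰. A d⁰ ion has no crystal-field stabilisation preference between square planar and tetrahedral, so four ligands adopt the sterically favoured tetrahedral geometry. → tetrahedral.
For [Pd(en)2]^2+: Ethylenediamine is neutral; balancing the +2 overall charge requires Pd(II). Pd sits in group 10, so the d-electron count is 10 − 2 = 8. A 4d d⁸ ion has a large crystal-field splitting; square planar leaves the high-energy d_{x²−y²} orbital empty and maximises CFSE. → square planar.

[Pd(en)2]^2+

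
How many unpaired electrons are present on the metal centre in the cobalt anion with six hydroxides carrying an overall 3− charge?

Summing ligand charges against the −3 overall charge gives an oxidation state of +3 for cobalt.
Group 9 minus oxidation state 3 gives a d⁶ configuration.
The spin state decides the count: Co(III) has an exceptionally large octahedral splitting and is low-spin with essentially every ligand except fluoride.
An octahedral low-spin d⁶ ion is t₂g⁶e_g⁰, giving 0 unpaired electrons.

0 unpaired electrons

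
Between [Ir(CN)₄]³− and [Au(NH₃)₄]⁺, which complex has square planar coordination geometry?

For [Ir(CN)₄]³−: Summing ligand charges against the −3 overall charge gives an oxidation state of +1 for iridium. Iridium is a group-9 element; Ir(I) is therefore d⁸. A 5d d⁸ ion has a large crystal-field splitting; square planar leaves the high-energy d_{x²−y²} orbital empty and maximises CFSE. → square planar.
For [Au(NH₃)₄]⁺: Ammonia is neutral; balancing the +1 overall charge requires Au(I). Group 11 minus oxidation state 1 gives a d¹⁰ configuration. A d¹⁰ ion has no crystal-field stabilisation preference between square planar and tetrahedral, so four ligands adopt the sterically favoured tetrahedral geometry. → tetrahedral.

[Ir(CN)₄]³−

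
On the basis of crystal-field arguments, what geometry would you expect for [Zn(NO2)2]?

linear

Summing ligand charges against the 0 overall charge gives an oxidation state of +2 for zinc.
Zinc is a group-12 element; Zn(II) is therefore d¹⁰.
Coordination number: 2.
A d¹⁰ ion with only two ligands adopts a linear arrangement (sp hybridisation; no CFSE preference).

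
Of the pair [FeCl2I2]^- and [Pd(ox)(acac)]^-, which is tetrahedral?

For [FeCl2I2]^-: Each chloride is −1; each iodide is −1; balancing the −1 overall charge requires Fe(III). Fe sits in group 8, so the d-electron count is 8 − 3 = 5. A high-spin d⁵ ion has zero CFSE in either geometry, so four ligands adopt the sterically favoured tetrahedral geometry. → tetrahedral.
For [Pd(ox)(acac)]^-: Summing ligand charges against the −1 overall charge gives an oxidation state of +2 for palladium. Group 10 minus oxidation state 2 gives a d⁸ configuration. A 4d d⁸ ion has a large crystal-field splitting; square planar leaves the high-energy d_{x²−y²} orbital empty and maximises CFSE. → square planar.

[FeCl2I2]^-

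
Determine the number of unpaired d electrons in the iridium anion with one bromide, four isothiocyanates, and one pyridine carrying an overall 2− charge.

0

Ligand charges: each bromide is −1; each isothiocyanate is −1; pyridine is neutral. With an overall charge of −2 the iridium centre must be in the +3 oxidation state.
Group 9 minus oxidation state 3 gives a d⁶ configuration.
The spin state decides the count: a 5d ion has a large Δₒ and is invariably low-spin.
An octahedral low-spin d⁶ ion is t₂g⁶e_g⁰, giving 0 unpaired electrons.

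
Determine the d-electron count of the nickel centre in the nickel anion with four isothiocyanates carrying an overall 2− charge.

Summing ligand charges against the −2 overall charge gives an oxidation state of +2 for nickel.
Group 10 minus oxidation state 2 gives a d⁸ configuration.

d8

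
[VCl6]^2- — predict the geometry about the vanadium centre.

octahedral

Summing ligand charges against the −2 overall charge gives an oxidation state of +4 for vanadium.
V sits in group 5, so the d-electron count is 5 − 4 = 1.
Coordination number: 6.
Six donors around a single metal centre give an octahedral coordination sphere.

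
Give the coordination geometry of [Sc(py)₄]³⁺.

Ligand charges: pyridine is neutral. With an overall charge of +3 the scandium centre must be in the +3 oxidation state.
Sc sits in group 3, so the d-electron count is 3 − 3 = 0.
With 4 monodentate ligands the coordination number is 4.
A d⁰ ion has no crystal-field stabilisation preference between square planar and tetrahedral, so four ligands adopt the sterically favoured tetrahedral geometry.

tetrahedral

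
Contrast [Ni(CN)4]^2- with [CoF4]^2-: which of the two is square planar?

[Ni(CN)4]^2-

For [Ni(CN)4]^2-: Each cyanide is −1; balancing the −2 overall charge requires Ni(II). Group 10 minus oxidation state 2 gives a d⁸ configuration. Cyanide is a strong-field ligand (high in the spectrochemical series). A 3d d⁸ ion with strong-field ligands gains enough CFSE to favour square planar over tetrahedral. → square planar.
For [CoF4]^2-: Each fluoride is −1; balancing the −2 overall charge requires Co(II). Cobalt is a group-9 element; Co(II) is therefore d⁷. For a high-spin 3d d⁷ ion with weak-field ligands the small Δₜ gives little square-planar CFSE advantage, so four ligands adopt the sterically favoured tetrahedral geometry. → tetrahedral.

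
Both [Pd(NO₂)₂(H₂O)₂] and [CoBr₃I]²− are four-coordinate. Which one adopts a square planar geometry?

For [Pd(NO₂)₂(H₂O)₂]: Summing ligand charges against the 0 overall charge gives an oxidation state of +2 for palladium. Group 10 minus oxidation state 2 gives a d⁸ configuration. A 4d d⁸ ion has a large crystal-field splitting; square planar leaves the high-energy d_{x²−y²} orbital empty and maximises CFSE. → square planar.
For [CoBr₃I]²−: Ligand charges: each bromide is −1; each iodide is −1. With an overall charge of −2 the cobalt centre must be in the +2 oxidation state. Group 9 minus oxidation state 2 gives a d⁷ configuration. For a high-spin 3d d⁷ ion with weak-field ligands the small Δₜ gives little square-planar CFSE advantage, so four ligands adopt the sterically favoured tetrahedral geometry. → tetrahedral.

[Pd(NO₂)₂(H₂O)₂]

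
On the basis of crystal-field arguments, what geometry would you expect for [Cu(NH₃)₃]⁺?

trigonal planar

Ammonia is neutral; balancing the +1 overall charge requires Cu(I).
Cu sits in group 11, so the d-electron count is 11 − 1 = 10.
Coordination number: 3.
Three ligands around a d¹⁰ centre minimise repulsion in a trigonal-planar arrangement.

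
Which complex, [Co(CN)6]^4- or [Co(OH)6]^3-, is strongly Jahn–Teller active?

[Co(CN)6]^4-: Ligand charges: each cyanide is −1. With an overall charge of −4 the cobalt centre must be in the +2 oxidation state. Cobalt is a group-9 element; Co(II) is therefore d⁷. Cyanide is a strong-field ligand (high in the spectrochemical series) for a first-row metal, so the complex is low-spin. The t₂g⁶e_g¹ (low-spin) configuration has an unevenly filled e_g set; the Jahn–Teller theorem predicts a tetragonal distortion (typically axial elongation) to lift the degeneracy.
[Co(OH)6]^3-: Ligand charges: each hydroxide is −1. With an overall charge of −3 the cobalt centre must be in the +3 oxidation state. Cobalt is a group-9 element; Co(III) is therefore d⁶. Co(III) has an exceptionally large octahedral splitting and is low-spin with essentially every ligand except fluoride. The d⁶ configuration leaves the e_g set evenly filled (or empty) — no strong Jahn–Teller driving force.

[Co(CN)6]^4-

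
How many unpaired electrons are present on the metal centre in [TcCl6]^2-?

3

Summing ligand charges against the −2 overall charge gives an oxidation state of +4 for technetium.
Tc sits in group 7, so the d-electron count is 7 − 4 = 3.
In an octahedral field the d³ configuration is t₂g³e_g⁰ (only one arrangement possible), giving 3 unpaired electrons.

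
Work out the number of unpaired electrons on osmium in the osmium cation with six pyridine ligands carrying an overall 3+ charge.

Pyridine is neutral; balancing the +3 overall charge requires Os(III).
Group 8 minus oxidation state 3 gives a d⁵ configuration.
The spin state decides the count: a 5d ion has a large Δₒ and is invariably low-spin.
An octahedral low-spin d⁵ ion is t₂g⁵e_g⁰, giving 1 unpaired electron.

1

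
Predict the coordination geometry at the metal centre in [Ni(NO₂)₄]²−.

Summing ligand charges against the −2 overall charge gives an oxidation state of +2 for nickel.
Ni sits in group 10, so the d-electron count is 10 − 2 = 8.
Coordination number: 4.
Nitro (N-bound nitrite) is a strong-field ligand (high in the spectrochemical series).
A 3d d⁸ ion with strong-field ligands gains enough CFSE to favour square planar over tetrahedral.

square planar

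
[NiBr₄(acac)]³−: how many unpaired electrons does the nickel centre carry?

Each bromide is −1; each acetylacetonate is −1; balancing the −3 overall charge requires Ni(II).
Ni sits in group 10, so the d-electron count is 10 − 2 = 8.
Counting donor atoms: 4×bromide (monodentate) → 4 donors; 1×acetylacetonate (bidentate) → 2 donors. Coordination number = 6.
In an octahedral field the d⁸ configuration is t₂g⁶e_g² (only one arrangement possible), giving 2 unpaired electrons.

2 unpaired electrons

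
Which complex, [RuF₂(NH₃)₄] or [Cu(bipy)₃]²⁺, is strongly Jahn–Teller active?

[Cu(bipy)₃]²⁺

[RuF₂(NH₃)₄]: Ligand charges: each fluoride is −1; ammonia is neutral. With an overall charge of 0 the ruthenium centre must be in the +2 oxidation state. Group 8 minus oxidation state 2 gives a d⁶ configuration. A 4d ion has a large Δₒ and is invariably low-spin. The d⁶ configuration leaves the e_g set evenly filled (or empty) — no strong Jahn–Teller driving force.
[Cu(bipy)₃]²⁺: Summing ligand charges against the +2 overall charge gives an oxidation state of +2 for copper. Copper is a group-11 element; Cu(II) is therefore d⁹. The t₂g⁶e_g³ configuration has an unevenly filled e_g set; the Jahn–Teller theorem predicts a tetragonal distortion (typically axial elongation) to lift the degeneracy.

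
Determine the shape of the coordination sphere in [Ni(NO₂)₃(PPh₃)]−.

square planar

Each nitro (N-bound nitrite) is −1; triphenylphosphine is neutral; balancing the −1 overall charge requires Ni(II).
Group 10 minus oxidation state 2 gives a d⁸ configuration.
With 4 monodentate ligands the coordination number is 4.
Nitro (N-bound nitrite) and triphenylphosphine are strong-field ligands (high in the spectrochemical series).
A 3d d⁸ ion with strong-field ligands gains enough CFSE to favour square planar over tetrahedral.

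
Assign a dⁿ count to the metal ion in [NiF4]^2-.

d⁸

Each fluoride is −1; balancing the −2 overall charge requires Ni(II).
Ni sits in group 10, so the d-electron count is 10 − 2 = 8.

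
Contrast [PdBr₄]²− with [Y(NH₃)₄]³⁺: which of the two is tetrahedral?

For [PdBr₄]²−: Ligand charges: each bromide is −1. With an overall charge of −2 the palladium centre must be in the +2 oxidation state. Pd sits in group 10, so the d-electron count is 10 − 2 = 8. A 4d d⁸ ion has a large crystal-field splitting; square planar leaves the high-energy d_{x²−y²} orbital empty and maximises CFSE. → square planar.
For [Y(NH₃)₄]³⁺: Summing ligand charges against the +3 overall charge gives an oxidation state of +3 for yttrium. Yttrium is a group-3 element; Y(III) is therefore d⁰. A d⁰ ion has no crystal-field stabilisation preference between square planar and tetrahedral, so four ligands adopt the sterically favoured tetrahedral geometry. → tetrahedral.

[Y(NH₃)₄]³⁺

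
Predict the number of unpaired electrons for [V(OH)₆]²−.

1

Each hydroxide is −1; balancing the −2 overall charge requires V(IV).
Vanadium is a group-5 element; V(IV) is therefore d¹.
In an octahedral field the d¹ configuration is t₂g¹e_g⁰ (only one arrangement possible), giving 1 unpaired electron.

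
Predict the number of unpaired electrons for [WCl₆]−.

Each chloride is −1; balancing the −1 overall charge requires W(V).
Group 6 minus oxidation state 5 gives a d¹ configuration.
In an octahedral field the d¹ configuration is t₂g¹e_g⁰ (only one arrangement possible), giving 1 unpaired electron.

1 unpaired electron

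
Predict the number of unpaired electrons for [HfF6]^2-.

Ligand charges: each fluoride is −1. With an overall charge of −2 the hafnium centre must be in the +4 oxidation state.
Hafnium is a group-4 element; Hf(IV) is therefore d⁰.
In an octahedral field the d⁰ configuration is t₂g⁰e_g⁰, giving 0 unpaired electrons.

0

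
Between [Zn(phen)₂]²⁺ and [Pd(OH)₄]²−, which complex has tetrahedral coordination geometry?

For [Zn(phen)₂]²⁺: Summing ligand charges against the +2 overall charge gives an oxidation state of +2 for zinc. Group 12 minus oxidation state 2 gives a d¹⁰ configuration. A d¹⁰ ion has no crystal-field stabilisation preference between square planar and tetrahedral, so four ligands adopt the sterically favoured tetrahedral geometry. → tetrahedral.
For [Pd(OH)₄]²−: Ligand charges: each hydroxide is −1. With an overall charge of −2 the palladium centre must be in the +2 oxidation state. Group 10 minus oxidation state 2 gives a d⁸ configuration. A 4d d⁸ ion has a large crystal-field splitting; square planar leaves the high-energy d_{x²−y²} orbital empty and maximises CFSE. → square planar.

[Zn(phen)₂]²⁺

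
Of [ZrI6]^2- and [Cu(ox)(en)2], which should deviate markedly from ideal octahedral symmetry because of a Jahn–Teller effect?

[Cu(ox)(en)2]

[ZrI6]^2-: Each iodide is −1; balancing the −2 overall charge requires Zr(IV). Group 4 minus oxidation state 4 gives a d⁰ configuration. The d⁰ configuration leaves the e_g set evenly filled (or empty) — no strong Jahn–Teller driving force.
[Cu(ox)(en)2]: Summing ligand charges against the 0 overall charge gives an oxidation state of +2 for copper. Copper is a group-11 element; Cu(II) is therefore d⁹. The t₂g⁶e_g³ configuration has an unevenly filled e_g set; the Jahn–Teller theorem predicts a tetragonal distortion (typically axial elongation) to lift the degeneracy.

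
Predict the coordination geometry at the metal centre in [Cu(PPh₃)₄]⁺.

Summing ligand charges against the +1 overall charge gives an oxidation state of +1 for copper.
Cu sits in group 11, so the d-electron count is 11 − 1 = 10.
Coordination number: 4.
A d¹⁰ ion has no crystal-field stabilisation preference between square planar and tetrahedral, so four ligands adopt the sterically favoured tetrahedral geometry.

tetrahedral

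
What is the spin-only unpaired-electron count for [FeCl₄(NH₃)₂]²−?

4 unpaired electrons

Each chloride is −1; ammonia is neutral; balancing the −2 overall charge requires Fe(II).
Group 8 minus oxidation state 2 gives a d⁶ configuration.
The spin state decides the count: Chloride is a weak-field ligand for a first-row metal, so the complex is high-spin.
An octahedral high-spin d⁶ ion is t₂g⁴e_g², giving 4 unpaired electrons.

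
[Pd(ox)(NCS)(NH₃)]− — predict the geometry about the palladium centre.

square planar

Ligand charges: each oxalate is −2; each isothiocyanate is −1; ammonia is neutral. With an overall charge of −1 the palladium centre must be in the +2 oxidation state.
Group 10 minus oxidation state 2 gives a d⁸ configuration.
Counting donor atoms: 1×oxalate (bidentate) → 2 donors; 1×isothiocyanate (monodentate) → 1 donor; 1×ammonia (monodentate) → 1 donor. Coordination number = 4.
A 4d d⁸ ion has a large crystal-field splitting; square planar leaves the high-energy d_{x²−y²} orbital empty and maximises CFSE.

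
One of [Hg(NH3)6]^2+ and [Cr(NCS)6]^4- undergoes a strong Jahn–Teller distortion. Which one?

[Hg(NH3)6]^2+: Ammonia is neutral; balancing the +2 overall charge requires Hg(II). Hg sits in group 12, so the d-electron count is 12 − 2 = 10. The d¹⁰ configuration leaves the e_g set evenly filled (or empty) — no strong Jahn–Teller driving force.
[Cr(NCS)6]^4-: Summing ligand charges against the −4 overall charge gives an oxidation state of +2 for chromium. Chromium is a group-6 element; Cr(II) is therefore d⁴. Isothiocyanate is a weak-field ligand for a first-row metal, so the complex is high-spin. The t₂g³e_g¹ (high-spin) configuration has an unevenly filled e_g set; the Jahn–Teller theorem predicts a tetragonal distortion (typically axial elongation) to lift the degeneracy.

[Cr(NCS)6]^4-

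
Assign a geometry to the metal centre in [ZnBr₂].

linear

Ligand charges: each bromide is −1. With an overall charge of 0 the zinc centre must be in the +2 oxidation state.
Zn sits in group 12, so the d-electron count is 12 − 2 = 10.
With 2 monodentate ligands the coordination number is 2.
A d¹⁰ ion with only two ligands adopts a linear arrangement (sp hybridisation; no CFSE preference).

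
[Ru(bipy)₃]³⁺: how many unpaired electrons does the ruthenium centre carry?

1

2,2′-bipyridine is neutral; balancing the +3 overall charge requires Ru(III).
Ru sits in group 8, so the d-electron count is 8 − 3 = 5.
Counting donor atoms: 3×2,2′-bipyridine (bidentate) → 6 donors. Coordination number = 6.
The spin state decides the count: a 4d ion has a large Δₒ and is invariably low-spin.
An octahedral low-spin d⁵ ion is t₂g⁵e_g⁰, giving 1 unpaired electron.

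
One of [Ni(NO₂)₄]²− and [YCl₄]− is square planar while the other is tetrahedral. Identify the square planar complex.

For [Ni(NO₂)₄]²−: Summing ligand charges against the −2 overall charge gives an oxidation state of +2 for nickel. Ni sits in group 10, so the d-electron count is 10 − 2 = 8. Nitro (N-bound nitrite) is a strong-field ligand (high in the spectrochemical series). A 3d d⁸ ion with strong-field ligands gains enough CFSE to favour square planar over tetrahedral. → square planar.
For [YCl₄]−: Summing ligand charges against the −1 overall charge gives an oxidation state of +3 for yttrium. Y sits in group 3, so the d-electron count is 3 − 3 = 0. A d⁰ ion has no crystal-field stabilisation preference between square planar and tetrahedral, so four ligands adopt the sterically favoured tetrahedral geometry. → tetrahedral.

[Ni(NO₂)₄]²−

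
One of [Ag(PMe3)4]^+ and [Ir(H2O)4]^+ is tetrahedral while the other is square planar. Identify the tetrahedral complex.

[Ag(PMe3)4]^+

For [Ag(PMe3)4]^+: Summing ligand charges against the +1 overall charge gives an oxidation state of +1 for silver. Group 11 minus oxidation state 1 gives a d¹⁰ configuration. A d¹⁰ ion has no crystal-field stabilisation preference between square planar and tetrahedral, so four ligands adopt the sterically favoured tetrahedral geometry. → tetrahedral.
For [Ir(H2O)4]^+: Summing ligand charges against the +1 overall charge gives an oxidation state of +1 for iridium. Iridium is a group-9 element; Ir(I) is therefore d⁸. A 5d d⁸ ion has a large crystal-field splitting; square planar leaves the high-energy d_{x²−y²} orbital empty and maximises CFSE. → square planar.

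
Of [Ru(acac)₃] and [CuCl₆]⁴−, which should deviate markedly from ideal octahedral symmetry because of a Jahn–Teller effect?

[Ru(acac)₃]: Ligand charges: each acetylacetonate is −1. With an overall charge of 0 the ruthenium centre must be in the +3 oxidation state. Ruthenium is a group-8 element; Ru(III) is therefore d⁵. A 4d ion has a large Δₒ and is invariably low-spin. The d⁵ configuration leaves the e_g set evenly filled (or empty) — no strong Jahn–Teller driving force.
[CuCl₆]⁴−: Each chloride is −1; balancing the −4 overall charge requires Cu(II). Cu sits in group 11, so the d-electron count is 11 − 2 = 9. The t₂g⁶e_g³ configuration has an unevenly filled e_g set; the Jahn–Teller theorem predicts a tetragonal distortion (typically axial elongation) to lift the degeneracy.

[CuCl₆]⁴−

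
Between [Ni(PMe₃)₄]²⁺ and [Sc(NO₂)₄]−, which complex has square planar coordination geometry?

For [Ni(PMe₃)₄]²⁺: Ligand charges: trimethylphosphine is neutral. With an overall charge of +2 the nickel centre must be in the +2 oxidation state. Group 10 minus oxidation state 2 gives a d⁸ configuration. Trimethylphosphine is a strong-field ligand (high in the spectrochemical series). A 3d d⁸ ion with strong-field ligands gains enough CFSE to favour square planar over tetrahedral. → square planar.
For [Sc(NO₂)₄]−: Each nitro (N-bound nitrite) is −1; balancing the −1 overall charge requires Sc(III). Group 3 minus oxidation state 3 gives a d⁰ configuration. A d⁰ ion has no crystal-field stabilisation preference between square planar and tetrahedral, so four ligands adopt the sterically favoured tetrahedral geometry. → tetrahedral.

[Ni(PMe₃)₄]²⁺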